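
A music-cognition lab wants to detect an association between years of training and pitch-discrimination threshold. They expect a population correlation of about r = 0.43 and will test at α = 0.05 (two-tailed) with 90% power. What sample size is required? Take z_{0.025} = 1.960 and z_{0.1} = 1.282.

Fisher's z: C = ½·ln((1+r)/(1−r)) = ½·ln(2.5088) = 0.4599.
n = ((z_{α/2} + z_β)/C)² + 3.
(1.960 + 1.282) / 0.4599 = 3.242 / 0.4599 = 7.049.
n = 7.049² + 3 = 49.69 + 3 = 52.7.
Round up.

n = 53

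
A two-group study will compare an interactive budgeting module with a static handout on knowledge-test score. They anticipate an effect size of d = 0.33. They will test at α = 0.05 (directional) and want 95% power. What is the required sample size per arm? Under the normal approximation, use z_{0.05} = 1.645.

For two independent groups with equal n: n = 2·((z_{α} + z_β) / d)².
z_{α} + z_β = 1.645 + 1.645 = 3.290.
n = 2 × (3.290 / 0.33)² = 2 × 9.970² = 2 × 99.39 = 198.8.
Round up to the next whole participant.

n = 199 per group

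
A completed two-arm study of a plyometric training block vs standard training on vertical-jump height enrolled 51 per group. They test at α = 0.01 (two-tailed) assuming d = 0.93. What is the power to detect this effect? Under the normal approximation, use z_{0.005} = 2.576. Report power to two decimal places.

power ≈ 0.98

For two equal groups, power = Φ(d·√(n/2) − z_{α/2}).
d·√(n/2) = 0.93 × √(51/2) = 0.93 × 5.050 = 4.696.
z_β = 4.696 − 2.576 = 2.120.
Power = Φ(2.120) = 0.983.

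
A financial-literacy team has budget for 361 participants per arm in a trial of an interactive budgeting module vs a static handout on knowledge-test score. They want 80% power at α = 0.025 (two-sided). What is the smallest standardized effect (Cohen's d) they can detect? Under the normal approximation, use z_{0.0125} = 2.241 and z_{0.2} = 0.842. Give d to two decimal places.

For two independent groups of n = 361 each: d_min = (z_{α/2} + z_β)·√(2/n).
z-sum = 2.241 + 0.842 = 3.083.
d_min = 3.083 × √(2/361) = 3.083 × 0.0744 = 0.229.

d_min ≈ 0.23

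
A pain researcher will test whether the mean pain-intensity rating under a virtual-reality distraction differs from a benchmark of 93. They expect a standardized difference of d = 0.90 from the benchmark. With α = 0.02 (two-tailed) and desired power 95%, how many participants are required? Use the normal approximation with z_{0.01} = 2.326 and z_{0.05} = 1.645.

For a one-sample test: n = ((z_{α/2} + z_β) / d)².
z_{α/2} + z_β = 2.326 + 1.645 = 3.971.
n = (3.971 / 0.90)² = 4.412² = 19.47.
Round up.

n = 20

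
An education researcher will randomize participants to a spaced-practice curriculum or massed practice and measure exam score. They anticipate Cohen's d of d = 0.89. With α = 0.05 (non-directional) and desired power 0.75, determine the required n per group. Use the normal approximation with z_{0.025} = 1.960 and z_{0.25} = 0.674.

n = 18 per group

For two independent groups with equal n: n = 2·((z_{α/2} + z_β) / d)².
z_{α/2} + z_β = 1.960 + 0.674 = 2.634.
n = 2 × (2.634 / 0.89)² = 2 × 2.960² = 2 × 8.76 = 17.5.
Round up to the next whole participant.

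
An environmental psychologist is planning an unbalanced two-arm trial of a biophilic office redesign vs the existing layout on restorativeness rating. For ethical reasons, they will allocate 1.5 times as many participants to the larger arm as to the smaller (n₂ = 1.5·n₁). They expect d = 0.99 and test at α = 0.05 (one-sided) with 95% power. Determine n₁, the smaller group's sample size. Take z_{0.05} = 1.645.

With allocation ratio k = n₂/n₁ = 1.5, Var(x̄₁−x̄₂) = σ²(1/n₁ + 1/(k·n₁)) = σ²·(k+1)/(k·n₁).
So n₁ = (1 + 1/k)·((z_{α} + z_β)/d)² = 1.667 × (3.290/0.99)².
n₁ = 1.667 × 11.04 = 18.4.
Round up: n₁ = 19, giving n₂ = ⌈1.5 × 19⌉ = ⌈28.5⌉ = 29.

n₁ = 19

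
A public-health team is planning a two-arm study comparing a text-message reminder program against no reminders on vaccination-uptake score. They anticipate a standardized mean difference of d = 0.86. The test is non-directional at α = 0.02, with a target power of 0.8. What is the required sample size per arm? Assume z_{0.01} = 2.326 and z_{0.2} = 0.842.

n = 28 per group

For two independent groups with equal n: n = 2·((z_{α/2} + z_β) / d)².
z_{α/2} + z_β = 2.326 + 0.842 = 3.168.
n = 2 × (3.168 / 0.86)² = 2 × 3.684² = 2 × 13.57 = 27.1.
Round up to the next whole participant.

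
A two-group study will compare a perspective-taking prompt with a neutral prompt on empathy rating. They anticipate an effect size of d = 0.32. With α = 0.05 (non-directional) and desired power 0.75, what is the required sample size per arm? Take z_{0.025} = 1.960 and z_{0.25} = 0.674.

n = 136 per group

For two independent groups with equal n: n = 2·((z_{α/2} + z_β) / d)².
z_{α/2} + z_β = 1.960 + 0.674 = 2.634.
n = 2 × (2.634 / 0.32)² = 2 × 8.231² = 2 × 67.75 = 135.5.
Round up to the next whole participant.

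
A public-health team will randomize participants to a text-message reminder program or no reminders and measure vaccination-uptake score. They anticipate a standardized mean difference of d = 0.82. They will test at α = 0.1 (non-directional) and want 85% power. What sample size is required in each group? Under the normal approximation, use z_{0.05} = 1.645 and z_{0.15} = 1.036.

For two independent groups with equal n: n = 2·((z_{α/2} + z_β) / d)².
z_{α/2} + z_β = 1.645 + 1.036 = 2.681.
n = 2 × (2.681 / 0.82)² = 2 × 3.270² = 2 × 10.69 = 21.4.
Round up to the next whole participant.

n = 22 per group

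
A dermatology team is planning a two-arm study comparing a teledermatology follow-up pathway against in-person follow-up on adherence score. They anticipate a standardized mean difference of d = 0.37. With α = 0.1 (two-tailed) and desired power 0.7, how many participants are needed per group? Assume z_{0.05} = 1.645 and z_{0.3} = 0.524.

n = 69 per group

For two independent groups with equal n: n = 2·((z_{α/2} + z_β) / d)².
z_{α/2} + z_β = 1.645 + 0.524 = 2.169.
n = 2 × (2.169 / 0.37)² = 2 × 5.862² = 2 × 34.36 = 68.7.
Round up to the next whole participant.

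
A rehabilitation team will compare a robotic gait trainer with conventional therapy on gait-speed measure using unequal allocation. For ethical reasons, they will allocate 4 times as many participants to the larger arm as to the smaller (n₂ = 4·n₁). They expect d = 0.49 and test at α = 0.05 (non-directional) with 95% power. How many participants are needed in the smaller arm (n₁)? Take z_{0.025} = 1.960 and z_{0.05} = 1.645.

n₁ = 68

With allocation ratio k = n₂/n₁ = 4, Var(x̄₁−x̄₂) = σ²(1/n₁ + 1/(k·n₁)) = σ²·(k+1)/(k·n₁).
So n₁ = (1 + 1/k)·((z_{α/2} + z_β)/d)² = 1.250 × (3.605/0.49)².
n₁ = 1.250 × 54.13 = 67.7.
Round up: n₁ = 68, giving n₂ = 4 × 68 = 272.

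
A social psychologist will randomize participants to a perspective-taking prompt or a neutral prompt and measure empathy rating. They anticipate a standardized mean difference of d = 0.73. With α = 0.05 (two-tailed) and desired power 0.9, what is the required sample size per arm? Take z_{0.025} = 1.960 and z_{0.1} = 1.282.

n = 40 per group

For two independent groups with equal n: n = 2·((z_{α/2} + z_β) / d)².
z_{α/2} + z_β = 1.960 + 1.282 = 3.242.
n = 2 × (3.242 / 0.73)² = 2 × 4.441² = 2 × 19.72 = 39.4.
Round up to the next whole participant.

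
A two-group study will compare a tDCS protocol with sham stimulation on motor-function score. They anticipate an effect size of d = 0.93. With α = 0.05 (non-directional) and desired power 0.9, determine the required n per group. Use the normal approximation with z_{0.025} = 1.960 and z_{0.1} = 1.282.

n = 25 per group

For two independent groups with equal n: n = 2·((z_{α/2} + z_β) / d)².
z_{α/2} + z_β = 1.960 + 1.282 = 3.242.
n = 2 × (3.242 / 0.93)² = 2 × 3.486² = 2 × 12.15 = 24.3.
Round up to the next whole participant.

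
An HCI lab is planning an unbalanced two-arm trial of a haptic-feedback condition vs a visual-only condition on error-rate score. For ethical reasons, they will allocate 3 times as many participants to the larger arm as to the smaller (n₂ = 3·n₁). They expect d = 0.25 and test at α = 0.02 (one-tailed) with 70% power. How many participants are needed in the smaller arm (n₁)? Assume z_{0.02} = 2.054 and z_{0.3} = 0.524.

With allocation ratio k = n₂/n₁ = 3, Var(x̄₁−x̄₂) = σ²(1/n₁ + 1/(k·n₁)) = σ²·(k+1)/(k·n₁).
So n₁ = (1 + 1/k)·((z_{α} + z_β)/d)² = 1.333 × (2.578/0.25)².
n₁ = 1.333 × 106.34 = 141.8.
Round up: n₁ = 142, giving n₂ = 3 × 142 = 426.

n₁ = 142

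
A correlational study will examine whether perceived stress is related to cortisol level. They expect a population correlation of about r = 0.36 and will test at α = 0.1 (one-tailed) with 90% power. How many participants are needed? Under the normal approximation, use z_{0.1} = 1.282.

Fisher's z: C = ½·ln((1+r)/(1−r)) = ½·ln(2.1250) = 0.3769.
n = ((z_{α} + z_β)/C)² + 3.
(1.282 + 1.282) / 0.3769 = 2.564 / 0.3769 = 6.803.
n = 6.803² + 3 = 46.28 + 3 = 49.3.
Round up.

n = 50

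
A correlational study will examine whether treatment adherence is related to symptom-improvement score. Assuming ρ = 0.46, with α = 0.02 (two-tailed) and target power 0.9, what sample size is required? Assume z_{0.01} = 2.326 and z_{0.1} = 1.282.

n = 56

Fisher's z: C = ½·ln((1+r)/(1−r)) = ½·ln(2.7037) = 0.4973.
n = ((z_{α/2} + z_β)/C)² + 3.
(2.326 + 1.282) / 0.4973 = 3.608 / 0.4973 = 7.255.
n = 7.255² + 3 = 52.64 + 3 = 55.6.
Round up.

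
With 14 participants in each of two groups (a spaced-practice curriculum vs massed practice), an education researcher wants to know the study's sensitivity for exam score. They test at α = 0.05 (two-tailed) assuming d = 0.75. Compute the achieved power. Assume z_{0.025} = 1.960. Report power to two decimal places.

power ≈ 0.51

For two equal groups, power = Φ(d·√(n/2) − z_{α/2}).
d·√(n/2) = 0.75 × √(14/2) = 0.75 × 2.646 = 1.984.
z_β = 1.984 − 1.960 = 0.024.
Power = Φ(0.024) = 0.510.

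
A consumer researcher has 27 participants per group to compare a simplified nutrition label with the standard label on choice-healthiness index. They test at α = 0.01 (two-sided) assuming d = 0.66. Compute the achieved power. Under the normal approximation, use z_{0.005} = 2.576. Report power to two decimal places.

For two equal groups, power = Φ(d·√(n/2) − z_{α/2}).
d·√(n/2) = 0.66 × √(27/2) = 0.66 × 3.674 = 2.425.
z_β = 2.425 − 2.576 = -0.151.
Power = Φ(-0.151) = 0.440.

power ≈ 0.44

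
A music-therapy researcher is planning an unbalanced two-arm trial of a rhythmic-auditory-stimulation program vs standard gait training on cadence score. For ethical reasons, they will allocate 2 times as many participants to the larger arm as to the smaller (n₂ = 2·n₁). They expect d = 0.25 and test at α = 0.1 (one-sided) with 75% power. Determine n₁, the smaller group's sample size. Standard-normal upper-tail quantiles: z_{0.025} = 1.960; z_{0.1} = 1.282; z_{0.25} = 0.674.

With allocation ratio k = n₂/n₁ = 2, Var(x̄₁−x̄₂) = σ²(1/n₁ + 1/(k·n₁)) = σ²·(k+1)/(k·n₁).
So n₁ = (1 + 1/k)·((z_{α} + z_β)/d)² = 1.500 × (1.956/0.25)².
n₁ = 1.500 × 61.21 = 91.8.
Round up: n₁ = 92, giving n₂ = 2 × 92 = 184.

n₁ = 92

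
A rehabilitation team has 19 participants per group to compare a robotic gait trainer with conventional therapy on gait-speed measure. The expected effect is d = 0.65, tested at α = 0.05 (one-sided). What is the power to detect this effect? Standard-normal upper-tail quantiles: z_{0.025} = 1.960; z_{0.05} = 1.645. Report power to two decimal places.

power ≈ 0.64

For two equal groups, power = Φ(d·√(n/2) − z_{α}).
d·√(n/2) = 0.65 × √(19/2) = 0.65 × 3.082 = 2.003.
z_β = 2.003 − 1.645 = 0.358.
Power = Φ(0.358) = 0.640.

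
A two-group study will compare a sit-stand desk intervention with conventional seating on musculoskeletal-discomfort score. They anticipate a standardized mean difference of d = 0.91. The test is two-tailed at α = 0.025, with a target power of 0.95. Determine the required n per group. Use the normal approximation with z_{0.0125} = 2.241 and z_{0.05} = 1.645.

For two independent groups with equal n: n = 2·((z_{α/2} + z_β) / d)².
z_{α/2} + z_β = 2.241 + 1.645 = 3.886.
n = 2 × (3.886 / 0.91)² = 2 × 4.270² = 2 × 18.24 = 36.5.
Round up to the next whole participant.

n = 37 per group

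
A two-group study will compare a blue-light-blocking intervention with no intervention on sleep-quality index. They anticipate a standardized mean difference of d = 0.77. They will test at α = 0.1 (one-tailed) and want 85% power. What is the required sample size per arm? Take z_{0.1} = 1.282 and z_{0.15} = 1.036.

For two independent groups with equal n: n = 2·((z_{α} + z_β) / d)².
z_{α} + z_β = 1.282 + 1.036 = 2.318.
n = 2 × (2.318 / 0.77)² = 2 × 3.010² = 2 × 9.06 = 18.1.
Round up to the next whole participant.

n = 19 per group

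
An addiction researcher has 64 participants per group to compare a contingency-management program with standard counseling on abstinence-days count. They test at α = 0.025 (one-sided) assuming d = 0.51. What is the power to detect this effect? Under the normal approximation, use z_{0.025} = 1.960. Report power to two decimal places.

For two equal groups, power = Φ(d·√(n/2) − z_{α}).
d·√(n/2) = 0.51 × √(64/2) = 0.51 × 5.657 = 2.885.
z_β = 2.885 − 1.960 = 0.925.
Power = Φ(0.925) = 0.823.

power ≈ 0.82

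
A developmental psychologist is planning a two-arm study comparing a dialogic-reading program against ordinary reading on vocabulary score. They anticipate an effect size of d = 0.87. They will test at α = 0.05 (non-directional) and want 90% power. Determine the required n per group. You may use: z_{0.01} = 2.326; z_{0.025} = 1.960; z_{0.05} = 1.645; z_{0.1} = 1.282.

n = 28 per group

For two independent groups with equal n: n = 2·((z_{α/2} + z_β) / d)².
z_{α/2} + z_β = 1.960 + 1.282 = 3.242.
n = 2 × (3.242 / 0.87)² = 2 × 3.726² = 2 × 13.89 = 27.8.
Round up to the next whole participant.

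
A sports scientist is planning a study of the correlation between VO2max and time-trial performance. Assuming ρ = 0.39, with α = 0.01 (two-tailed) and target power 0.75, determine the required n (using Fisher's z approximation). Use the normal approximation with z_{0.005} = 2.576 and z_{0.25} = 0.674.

Fisher's z: C = ½·ln((1+r)/(1−r)) = ½·ln(2.2787) = 0.4118.
n = ((z_{α/2} + z_β)/C)² + 3.
(2.576 + 0.674) / 0.4118 = 3.250 / 0.4118 = 7.892.
n = 7.892² + 3 = 62.29 + 3 = 65.3.
Round up.

n = 66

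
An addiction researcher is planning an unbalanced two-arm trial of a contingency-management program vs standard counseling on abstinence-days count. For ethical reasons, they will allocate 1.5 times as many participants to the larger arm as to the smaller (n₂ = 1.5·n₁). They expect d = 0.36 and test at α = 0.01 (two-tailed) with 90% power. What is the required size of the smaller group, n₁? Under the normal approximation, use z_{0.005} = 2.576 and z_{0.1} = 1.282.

With allocation ratio k = n₂/n₁ = 1.5, Var(x̄₁−x̄₂) = σ²(1/n₁ + 1/(k·n₁)) = σ²·(k+1)/(k·n₁).
So n₁ = (1 + 1/k)·((z_{α/2} + z_β)/d)² = 1.667 × (3.858/0.36)².
n₁ = 1.667 × 114.85 = 191.4.
Round up: n₁ = 192, giving n₂ = 1.5 × 192 = 288.

n₁ = 192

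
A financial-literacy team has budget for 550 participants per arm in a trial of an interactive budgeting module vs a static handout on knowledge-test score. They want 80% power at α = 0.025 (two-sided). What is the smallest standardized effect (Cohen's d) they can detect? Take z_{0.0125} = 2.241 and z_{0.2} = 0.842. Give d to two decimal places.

d_min ≈ 0.19

For two independent groups of n = 550 each: d_min = (z_{α/2} + z_β)·√(2/n).
z-sum = 2.241 + 0.842 = 3.083.
d_min = 3.083 × √(2/550) = 3.083 × 0.0603 = 0.186.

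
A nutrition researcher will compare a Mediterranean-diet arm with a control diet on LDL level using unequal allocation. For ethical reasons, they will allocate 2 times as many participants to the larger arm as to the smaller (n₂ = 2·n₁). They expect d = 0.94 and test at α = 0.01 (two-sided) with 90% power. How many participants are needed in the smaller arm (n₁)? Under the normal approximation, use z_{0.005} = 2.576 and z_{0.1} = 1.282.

With allocation ratio k = n₂/n₁ = 2, Var(x̄₁−x̄₂) = σ²(1/n₁ + 1/(k·n₁)) = σ²·(k+1)/(k·n₁).
So n₁ = (1 + 1/k)·((z_{α/2} + z_β)/d)² = 1.500 × (3.858/0.94)².
n₁ = 1.500 × 16.84 = 25.3.
Round up: n₁ = 26, giving n₂ = 2 × 26 = 52.

n₁ = 26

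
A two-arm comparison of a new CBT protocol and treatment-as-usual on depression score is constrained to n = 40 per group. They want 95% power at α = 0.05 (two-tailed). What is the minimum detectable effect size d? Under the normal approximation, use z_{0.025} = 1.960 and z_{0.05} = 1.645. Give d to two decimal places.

For two independent groups of n = 40 each: d_min = (z_{α/2} + z_β)·√(2/n).
z-sum = 1.960 + 1.645 = 3.605.
d_min = 3.605 × √(2/40) = 3.605 × 0.2236 = 0.806.

d_min ≈ 0.81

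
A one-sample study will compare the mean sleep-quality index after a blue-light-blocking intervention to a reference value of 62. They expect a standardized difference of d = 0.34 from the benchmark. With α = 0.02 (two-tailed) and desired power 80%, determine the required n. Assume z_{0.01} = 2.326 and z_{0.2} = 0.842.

For a one-sample test: n = ((z_{α/2} + z_β) / d)².
z_{α/2} + z_β = 2.326 + 0.842 = 3.168.
n = (3.168 / 0.34)² = 9.318² = 86.82.
Round up.

n = 87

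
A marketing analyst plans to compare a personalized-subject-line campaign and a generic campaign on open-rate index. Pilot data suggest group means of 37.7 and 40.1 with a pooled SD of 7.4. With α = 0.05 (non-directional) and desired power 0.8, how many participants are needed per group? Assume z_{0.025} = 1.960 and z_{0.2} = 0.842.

n = 150 per group

Cohen's d = |M₁ − M₂| / SD_pooled = |37.7 − 40.1| / 7.4 = 2.4 / 7.4 = 0.324.
For two independent groups with equal n: n = 2·((z_{α/2} + z_β) / d)².
z_{α/2} + z_β = 1.960 + 0.842 = 2.802.
n = 2 × (2.802 / 0.324)² = 2 × 8.648² = 2 × 74.79 = 149.6.
Round up to the next whole participant.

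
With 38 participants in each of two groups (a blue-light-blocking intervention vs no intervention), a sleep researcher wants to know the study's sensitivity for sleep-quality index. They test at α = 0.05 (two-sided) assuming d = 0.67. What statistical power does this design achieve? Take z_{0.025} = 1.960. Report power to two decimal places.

For two equal groups, power = Φ(d·√(n/2) − z_{α/2}).
d·√(n/2) = 0.67 × √(38/2) = 0.67 × 4.359 = 2.920.
z_β = 2.920 − 1.960 = 0.960.
Power = Φ(0.960) = 0.832.

power ≈ 0.83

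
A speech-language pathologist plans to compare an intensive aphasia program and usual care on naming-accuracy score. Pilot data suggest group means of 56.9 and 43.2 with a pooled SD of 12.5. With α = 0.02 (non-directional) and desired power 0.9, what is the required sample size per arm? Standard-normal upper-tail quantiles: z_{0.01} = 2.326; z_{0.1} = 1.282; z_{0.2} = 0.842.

Cohen's d = |M₁ − M₂| / SD_pooled = |56.9 − 43.2| / 12.5 = 13.7 / 12.5 = 1.096.
For two independent groups with equal n: n = 2·((z_{α/2} + z_β) / d)².
z_{α/2} + z_β = 2.326 + 1.282 = 3.608.
n = 2 × (3.608 / 1.096)² = 2 × 3.292² = 2 × 10.84 = 21.7.
Round up to the next whole participant.

n = 22 per group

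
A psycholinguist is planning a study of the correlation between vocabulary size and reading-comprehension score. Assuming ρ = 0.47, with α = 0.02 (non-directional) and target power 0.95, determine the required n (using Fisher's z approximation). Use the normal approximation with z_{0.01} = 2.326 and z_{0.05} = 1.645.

n = 64

Fisher's z: C = ½·ln((1+r)/(1−r)) = ½·ln(2.7736) = 0.5101.
n = ((z_{α/2} + z_β)/C)² + 3.
(2.326 + 1.645) / 0.5101 = 3.971 / 0.5101 = 7.785.
n = 7.785² + 3 = 60.60 + 3 = 63.6.
Round up.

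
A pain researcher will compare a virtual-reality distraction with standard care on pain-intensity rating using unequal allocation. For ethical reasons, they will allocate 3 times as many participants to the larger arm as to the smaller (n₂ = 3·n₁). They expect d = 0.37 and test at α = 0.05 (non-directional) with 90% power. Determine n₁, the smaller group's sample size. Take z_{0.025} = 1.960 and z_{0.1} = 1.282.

n₁ = 103

With allocation ratio k = n₂/n₁ = 3, Var(x̄₁−x̄₂) = σ²(1/n₁ + 1/(k·n₁)) = σ²·(k+1)/(k·n₁).
So n₁ = (1 + 1/k)·((z_{α/2} + z_β)/d)² = 1.333 × (3.242/0.37)².
n₁ = 1.333 × 76.78 = 102.4.
Round up: n₁ = 103, giving n₂ = 3 × 103 = 309.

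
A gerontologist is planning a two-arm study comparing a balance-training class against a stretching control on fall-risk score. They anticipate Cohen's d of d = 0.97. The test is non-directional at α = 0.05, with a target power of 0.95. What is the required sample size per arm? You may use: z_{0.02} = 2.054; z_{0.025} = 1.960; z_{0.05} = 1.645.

n = 28 per group

For two independent groups with equal n: n = 2·((z_{α/2} + z_β) / d)².
z_{α/2} + z_β = 1.960 + 1.645 = 3.605.
n = 2 × (3.605 / 0.97)² = 2 × 3.716² = 2 × 13.81 = 27.6.
Round up to the next whole participant.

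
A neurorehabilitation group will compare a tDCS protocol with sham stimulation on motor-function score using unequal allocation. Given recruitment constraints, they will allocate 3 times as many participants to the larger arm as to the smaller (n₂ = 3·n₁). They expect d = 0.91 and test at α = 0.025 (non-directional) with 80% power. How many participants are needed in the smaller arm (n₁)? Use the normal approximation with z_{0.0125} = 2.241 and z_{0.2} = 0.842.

With allocation ratio k = n₂/n₁ = 3, Var(x̄₁−x̄₂) = σ²(1/n₁ + 1/(k·n₁)) = σ²·(k+1)/(k·n₁).
So n₁ = (1 + 1/k)·((z_{α/2} + z_β)/d)² = 1.333 × (3.083/0.91)².
n₁ = 1.333 × 11.48 = 15.3.
Round up: n₁ = 16, giving n₂ = 3 × 16 = 48.

n₁ = 16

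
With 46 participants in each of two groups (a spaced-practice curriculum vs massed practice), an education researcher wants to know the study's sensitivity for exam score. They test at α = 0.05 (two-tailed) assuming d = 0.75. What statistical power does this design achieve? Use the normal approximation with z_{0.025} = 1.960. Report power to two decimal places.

For two equal groups, power = Φ(d·√(n/2) − z_{α/2}).
d·√(n/2) = 0.75 × √(46/2) = 0.75 × 4.796 = 3.597.
z_β = 3.597 − 1.960 = 1.637.
Power = Φ(1.637) = 0.949.

power ≈ 0.95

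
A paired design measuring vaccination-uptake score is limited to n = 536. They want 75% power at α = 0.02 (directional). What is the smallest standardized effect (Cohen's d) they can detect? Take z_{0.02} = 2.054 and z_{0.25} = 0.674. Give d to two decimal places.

For a single sample (or paired design) of n = 536: d_min = (z_{α} + z_β)/√n.
z-sum = 2.054 + 0.674 = 2.728.
d_min = 2.728 / √536 = 2.728 / 23.152 = 0.118.

d_min ≈ 0.12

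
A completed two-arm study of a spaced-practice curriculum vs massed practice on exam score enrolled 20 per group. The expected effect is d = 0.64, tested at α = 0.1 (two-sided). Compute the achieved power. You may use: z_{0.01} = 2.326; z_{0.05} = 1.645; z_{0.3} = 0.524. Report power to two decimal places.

power ≈ 0.65

For two equal groups, power = Φ(d·√(n/2) − z_{α/2}).
d·√(n/2) = 0.64 × √(20/2) = 0.64 × 3.162 = 2.024.
z_β = 2.024 − 1.645 = 0.379.
Power = Φ(0.379) = 0.648.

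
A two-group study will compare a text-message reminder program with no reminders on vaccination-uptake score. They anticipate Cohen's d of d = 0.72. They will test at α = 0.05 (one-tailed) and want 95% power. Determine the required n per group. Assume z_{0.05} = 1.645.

For two independent groups with equal n: n = 2·((z_{α} + z_β) / d)².
z_{α} + z_β = 1.645 + 1.645 = 3.290.
n = 2 × (3.290 / 0.72)² = 2 × 4.569² = 2 × 20.88 = 41.8.
Round up to the next whole participant.

n = 42 per group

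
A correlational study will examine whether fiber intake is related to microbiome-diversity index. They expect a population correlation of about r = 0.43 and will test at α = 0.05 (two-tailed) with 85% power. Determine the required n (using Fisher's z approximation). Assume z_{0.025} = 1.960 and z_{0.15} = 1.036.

n = 46

Fisher's z: C = ½·ln((1+r)/(1−r)) = ½·ln(2.5088) = 0.4599.
n = ((z_{α/2} + z_β)/C)² + 3.
(1.960 + 1.036) / 0.4599 = 2.996 / 0.4599 = 6.514.
n = 6.514² + 3 = 42.44 + 3 = 45.4.
Round up.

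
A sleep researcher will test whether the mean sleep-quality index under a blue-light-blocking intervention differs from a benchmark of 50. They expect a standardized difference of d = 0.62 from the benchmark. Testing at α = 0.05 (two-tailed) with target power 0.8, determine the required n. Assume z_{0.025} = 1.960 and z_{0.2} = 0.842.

For a one-sample test: n = ((z_{α/2} + z_β) / d)².
z_{α/2} + z_β = 1.960 + 0.842 = 2.802.
n = (2.802 / 0.62)² = 4.519² = 20.42.
Round up.

n = 21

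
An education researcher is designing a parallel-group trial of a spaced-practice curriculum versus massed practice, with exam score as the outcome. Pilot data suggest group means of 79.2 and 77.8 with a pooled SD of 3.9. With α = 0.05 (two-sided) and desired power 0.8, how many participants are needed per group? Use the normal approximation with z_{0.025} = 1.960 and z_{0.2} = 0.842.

Cohen's d = |M₁ − M₂| / SD_pooled = |79.2 − 77.8| / 3.9 = 1.4 / 3.9 = 0.359.
For two independent groups with equal n: n = 2·((z_{α/2} + z_β) / d)².
z_{α/2} + z_β = 1.960 + 0.842 = 2.802.
n = 2 × (2.802 / 0.359)² = 2 × 7.805² = 2 × 60.92 = 121.8.
Round up to the next whole participant.

n = 122 per group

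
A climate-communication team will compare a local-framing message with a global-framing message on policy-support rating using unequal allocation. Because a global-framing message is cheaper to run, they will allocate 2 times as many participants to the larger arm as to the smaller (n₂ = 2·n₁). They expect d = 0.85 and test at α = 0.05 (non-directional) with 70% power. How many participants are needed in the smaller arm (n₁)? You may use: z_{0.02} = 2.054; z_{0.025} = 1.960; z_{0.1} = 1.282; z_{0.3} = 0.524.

With allocation ratio k = n₂/n₁ = 2, Var(x̄₁−x̄₂) = σ²(1/n₁ + 1/(k·n₁)) = σ²·(k+1)/(k·n₁).
So n₁ = (1 + 1/k)·((z_{α/2} + z_β)/d)² = 1.500 × (2.484/0.85)².
n₁ = 1.500 × 8.54 = 12.8.
Round up: n₁ = 13, giving n₂ = 2 × 13 = 26.

n₁ = 13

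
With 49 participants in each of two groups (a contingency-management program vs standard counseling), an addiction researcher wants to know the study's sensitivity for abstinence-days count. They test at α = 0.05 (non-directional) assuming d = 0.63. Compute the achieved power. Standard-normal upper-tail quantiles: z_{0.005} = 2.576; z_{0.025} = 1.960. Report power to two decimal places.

For two equal groups, power = Φ(d·√(n/2) − z_{α/2}).
d·√(n/2) = 0.63 × √(49/2) = 0.63 × 4.950 = 3.118.
z_β = 3.118 − 1.960 = 1.158.
Power = Φ(1.158) = 0.877.

power ≈ 0.88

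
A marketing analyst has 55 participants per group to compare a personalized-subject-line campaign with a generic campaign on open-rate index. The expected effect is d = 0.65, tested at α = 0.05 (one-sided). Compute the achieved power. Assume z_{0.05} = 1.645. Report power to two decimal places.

For two equal groups, power = Φ(d·√(n/2) − z_{α}).
d·√(n/2) = 0.65 × √(55/2) = 0.65 × 5.244 = 3.409.
z_β = 3.409 − 1.645 = 1.764.
Power = Φ(1.764) = 0.961.

power ≈ 0.96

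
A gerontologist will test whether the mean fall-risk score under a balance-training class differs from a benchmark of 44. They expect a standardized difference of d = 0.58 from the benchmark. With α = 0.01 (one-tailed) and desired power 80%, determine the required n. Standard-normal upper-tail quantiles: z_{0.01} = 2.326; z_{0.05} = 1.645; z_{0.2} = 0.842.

n = 30

For a one-sample test: n = ((z_{α} + z_β) / d)².
z_{α} + z_β = 2.326 + 0.842 = 3.168.
n = (3.168 / 0.58)² = 5.462² = 29.83.
Round up.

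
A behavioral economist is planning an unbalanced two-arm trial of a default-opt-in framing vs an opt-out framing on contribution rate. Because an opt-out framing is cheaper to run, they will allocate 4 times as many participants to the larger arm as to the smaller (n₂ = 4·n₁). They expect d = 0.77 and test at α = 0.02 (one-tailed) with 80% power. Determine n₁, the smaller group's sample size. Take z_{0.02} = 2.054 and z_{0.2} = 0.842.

n₁ = 18

With allocation ratio k = n₂/n₁ = 4, Var(x̄₁−x̄₂) = σ²(1/n₁ + 1/(k·n₁)) = σ²·(k+1)/(k·n₁).
So n₁ = (1 + 1/k)·((z_{α} + z_β)/d)² = 1.250 × (2.896/0.77)².
n₁ = 1.250 × 14.15 = 17.7.
Round up: n₁ = 18, giving n₂ = 4 × 18 = 72.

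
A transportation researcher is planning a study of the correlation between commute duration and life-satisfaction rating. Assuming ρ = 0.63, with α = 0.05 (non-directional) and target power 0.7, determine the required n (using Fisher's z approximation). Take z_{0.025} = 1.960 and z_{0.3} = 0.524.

n = 15

Fisher's z: C = ½·ln((1+r)/(1−r)) = ½·ln(4.4054) = 0.7414.
n = ((z_{α/2} + z_β)/C)² + 3.
(1.960 + 0.524) / 0.7414 = 2.484 / 0.7414 = 3.350.
n = 3.350² + 3 = 11.23 + 3 = 14.2.
Round up.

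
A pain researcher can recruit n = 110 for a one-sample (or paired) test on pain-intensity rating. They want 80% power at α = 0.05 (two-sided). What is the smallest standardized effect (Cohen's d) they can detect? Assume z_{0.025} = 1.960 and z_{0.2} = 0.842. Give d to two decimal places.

For a single sample (or paired design) of n = 110: d_min = (z_{α/2} + z_β)/√n.
z-sum = 1.960 + 0.842 = 2.802.
d_min = 2.802 / √110 = 2.802 / 10.488 = 0.267.

d_min ≈ 0.27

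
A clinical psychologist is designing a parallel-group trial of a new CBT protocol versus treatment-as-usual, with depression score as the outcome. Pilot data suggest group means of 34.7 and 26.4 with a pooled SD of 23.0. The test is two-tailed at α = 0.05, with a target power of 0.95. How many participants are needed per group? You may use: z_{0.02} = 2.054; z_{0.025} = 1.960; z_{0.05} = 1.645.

n = 200 per group

Cohen's d = |M₁ − M₂| / SD_pooled = |34.7 − 26.4| / 23.0 = 8.3 / 23.0 = 0.361.
For two independent groups with equal n: n = 2·((z_{α/2} + z_β) / d)².
z_{α/2} + z_β = 1.960 + 1.645 = 3.605.
n = 2 × (3.605 / 0.361)² = 2 × 9.986² = 2 × 99.72 = 199.4.
Round up to the next whole participant.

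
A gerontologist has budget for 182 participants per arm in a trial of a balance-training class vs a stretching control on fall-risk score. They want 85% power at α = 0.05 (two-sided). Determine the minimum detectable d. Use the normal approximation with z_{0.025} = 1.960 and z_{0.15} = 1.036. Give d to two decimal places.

For two independent groups of n = 182 each: d_min = (z_{α/2} + z_β)·√(2/n).
z-sum = 1.960 + 1.036 = 2.996.
d_min = 2.996 × √(2/182) = 2.996 × 0.1048 = 0.314.

d_min ≈ 0.31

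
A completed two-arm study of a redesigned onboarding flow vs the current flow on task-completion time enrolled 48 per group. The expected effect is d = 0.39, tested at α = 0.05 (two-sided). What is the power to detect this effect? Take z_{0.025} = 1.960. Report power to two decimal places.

power ≈ 0.48

For two equal groups, power = Φ(d·√(n/2) − z_{α/2}).
d·√(n/2) = 0.39 × √(48/2) = 0.39 × 4.899 = 1.911.
z_β = 1.911 − 1.960 = -0.049.
Power = Φ(-0.049) = 0.480.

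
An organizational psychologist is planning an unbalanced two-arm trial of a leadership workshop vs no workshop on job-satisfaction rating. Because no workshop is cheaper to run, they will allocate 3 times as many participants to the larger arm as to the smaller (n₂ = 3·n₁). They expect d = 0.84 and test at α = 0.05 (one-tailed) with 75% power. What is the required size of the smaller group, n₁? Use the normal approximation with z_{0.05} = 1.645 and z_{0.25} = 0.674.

With allocation ratio k = n₂/n₁ = 3, Var(x̄₁−x̄₂) = σ²(1/n₁ + 1/(k·n₁)) = σ²·(k+1)/(k·n₁).
So n₁ = (1 + 1/k)·((z_{α} + z_β)/d)² = 1.333 × (2.319/0.84)².
n₁ = 1.333 × 7.62 = 10.2.
Round up: n₁ = 11, giving n₂ = 3 × 11 = 33.

n₁ = 11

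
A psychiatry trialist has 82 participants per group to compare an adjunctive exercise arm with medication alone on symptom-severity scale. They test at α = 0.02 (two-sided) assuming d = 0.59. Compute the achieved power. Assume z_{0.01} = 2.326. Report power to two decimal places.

For two equal groups, power = Φ(d·√(n/2) − z_{α/2}).
d·√(n/2) = 0.59 × √(82/2) = 0.59 × 6.403 = 3.778.
z_β = 3.778 − 2.326 = 1.452.
Power = Φ(1.452) = 0.927.

power ≈ 0.93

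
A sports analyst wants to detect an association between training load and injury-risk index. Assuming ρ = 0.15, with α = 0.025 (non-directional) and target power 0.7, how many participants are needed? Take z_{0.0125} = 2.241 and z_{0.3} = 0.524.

Fisher's z: C = ½·ln((1+r)/(1−r)) = ½·ln(1.3529) = 0.1511.
n = ((z_{α/2} + z_β)/C)² + 3.
(2.241 + 0.524) / 0.1511 = 2.765 / 0.1511 = 18.299.
n = 18.299² + 3 = 334.86 + 3 = 337.9.
Round up.

n = 338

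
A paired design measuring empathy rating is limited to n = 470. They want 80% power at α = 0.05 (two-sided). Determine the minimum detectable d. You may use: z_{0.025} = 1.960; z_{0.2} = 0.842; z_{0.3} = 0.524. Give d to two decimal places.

d_min ≈ 0.13

For a single sample (or paired design) of n = 470: d_min = (z_{α/2} + z_β)/√n.
z-sum = 1.960 + 0.842 = 2.802.
d_min = 2.802 / √470 = 2.802 / 21.679 = 0.129.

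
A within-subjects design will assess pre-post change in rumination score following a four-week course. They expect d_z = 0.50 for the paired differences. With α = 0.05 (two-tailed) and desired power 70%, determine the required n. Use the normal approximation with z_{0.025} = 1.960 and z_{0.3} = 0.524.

n = 25 pairs

For a paired (one-sample on differences) test: n = ((z_{α/2} + z_β) / d)².
z_{α/2} + z_β = 1.960 + 0.524 = 2.484.
n = (2.484 / 0.50)² = 4.968² = 24.68.
Round up.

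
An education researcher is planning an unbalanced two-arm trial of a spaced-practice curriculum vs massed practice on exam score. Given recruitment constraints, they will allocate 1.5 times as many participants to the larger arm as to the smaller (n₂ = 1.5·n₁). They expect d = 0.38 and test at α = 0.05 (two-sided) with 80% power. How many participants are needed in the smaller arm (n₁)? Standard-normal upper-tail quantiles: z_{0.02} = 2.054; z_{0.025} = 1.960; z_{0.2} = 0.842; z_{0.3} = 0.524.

With allocation ratio k = n₂/n₁ = 1.5, Var(x̄₁−x̄₂) = σ²(1/n₁ + 1/(k·n₁)) = σ²·(k+1)/(k·n₁).
So n₁ = (1 + 1/k)·((z_{α/2} + z_β)/d)² = 1.667 × (2.802/0.38)².
n₁ = 1.667 × 54.37 = 90.6.
Round up: n₁ = 91, giving n₂ = ⌈1.5 × 91⌉ = ⌈136.5⌉ = 137.

n₁ = 91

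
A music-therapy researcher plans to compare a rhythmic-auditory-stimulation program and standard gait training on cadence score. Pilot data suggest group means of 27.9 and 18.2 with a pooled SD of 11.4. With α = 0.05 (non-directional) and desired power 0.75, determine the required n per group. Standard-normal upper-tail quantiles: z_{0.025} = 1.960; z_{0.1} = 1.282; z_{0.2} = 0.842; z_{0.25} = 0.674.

n = 20 per group

Cohen's d = |M₁ − M₂| / SD_pooled = |27.9 − 18.2| / 11.4 = 9.7 / 11.4 = 0.851.
For two independent groups with equal n: n = 2·((z_{α/2} + z_β) / d)².
z_{α/2} + z_β = 1.960 + 0.674 = 2.634.
n = 2 × (2.634 / 0.851)² = 2 × 3.095² = 2 × 9.58 = 19.2.
Round up to the next whole participant.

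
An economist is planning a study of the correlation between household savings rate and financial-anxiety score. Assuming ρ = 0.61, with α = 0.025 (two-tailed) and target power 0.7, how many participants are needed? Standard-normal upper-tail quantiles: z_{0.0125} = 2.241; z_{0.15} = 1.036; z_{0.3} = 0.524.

Fisher's z: C = ½·ln((1+r)/(1−r)) = ½·ln(4.1282) = 0.7089.
n = ((z_{α/2} + z_β)/C)² + 3.
(2.241 + 0.524) / 0.7089 = 2.765 / 0.7089 = 3.900.
n = 3.900² + 3 = 15.21 + 3 = 18.2.
Round up.

n = 19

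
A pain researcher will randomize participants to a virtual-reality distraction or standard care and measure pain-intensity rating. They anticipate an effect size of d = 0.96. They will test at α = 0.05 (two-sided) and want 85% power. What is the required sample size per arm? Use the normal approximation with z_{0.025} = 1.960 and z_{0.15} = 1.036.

For two independent groups with equal n: n = 2·((z_{α/2} + z_β) / d)².
z_{α/2} + z_β = 1.960 + 1.036 = 2.996.
n = 2 × (2.996 / 0.96)² = 2 × 3.121² = 2 × 9.74 = 19.5.
Round up to the next whole participant.

n = 20 per group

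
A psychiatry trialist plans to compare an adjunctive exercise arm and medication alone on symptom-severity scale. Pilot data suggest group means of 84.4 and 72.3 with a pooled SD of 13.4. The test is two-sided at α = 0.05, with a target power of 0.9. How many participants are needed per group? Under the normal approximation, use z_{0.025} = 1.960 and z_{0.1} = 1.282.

Cohen's d = |M₁ − M₂| / SD_pooled = |84.4 − 72.3| / 13.4 = 12.1 / 13.4 = 0.903.
For two independent groups with equal n: n = 2·((z_{α/2} + z_β) / d)².
z_{α/2} + z_β = 1.960 + 1.282 = 3.242.
n = 2 × (3.242 / 0.903)² = 2 × 3.590² = 2 × 12.89 = 25.8.
Round up to the next whole participant.

n = 26 per group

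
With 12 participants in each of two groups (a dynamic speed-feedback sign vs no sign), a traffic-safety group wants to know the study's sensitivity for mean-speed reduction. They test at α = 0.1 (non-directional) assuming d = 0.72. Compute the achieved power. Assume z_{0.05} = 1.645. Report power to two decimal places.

For two equal groups, power = Φ(d·√(n/2) − z_{α/2}).
d·√(n/2) = 0.72 × √(12/2) = 0.72 × 2.449 = 1.764.
z_β = 1.764 − 1.645 = 0.119.
Power = Φ(0.119) = 0.547.

power ≈ 0.55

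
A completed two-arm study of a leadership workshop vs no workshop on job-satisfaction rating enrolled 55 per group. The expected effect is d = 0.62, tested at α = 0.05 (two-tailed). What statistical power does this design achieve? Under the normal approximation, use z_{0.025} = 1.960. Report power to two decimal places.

power ≈ 0.90

For two equal groups, power = Φ(d·√(n/2) − z_{α/2}).
d·√(n/2) = 0.62 × √(55/2) = 0.62 × 5.244 = 3.251.
z_β = 3.251 − 1.960 = 1.291.
Power = Φ(1.291) = 0.902.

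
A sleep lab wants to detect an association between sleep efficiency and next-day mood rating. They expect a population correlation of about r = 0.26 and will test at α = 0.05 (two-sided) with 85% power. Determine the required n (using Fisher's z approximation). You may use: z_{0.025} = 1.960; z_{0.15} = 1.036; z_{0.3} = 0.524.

n = 130

Fisher's z: C = ½·ln((1+r)/(1−r)) = ½·ln(1.7027) = 0.2661.
n = ((z_{α/2} + z_β)/C)² + 3.
(1.960 + 1.036) / 0.2661 = 2.996 / 0.2661 = 11.259.
n = 11.259² + 3 = 126.76 + 3 = 129.8.
Round up.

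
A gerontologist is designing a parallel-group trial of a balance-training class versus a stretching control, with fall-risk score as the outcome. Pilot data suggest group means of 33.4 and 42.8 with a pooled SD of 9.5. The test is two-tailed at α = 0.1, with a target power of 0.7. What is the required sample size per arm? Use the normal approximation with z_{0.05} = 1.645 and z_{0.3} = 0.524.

n = 10 per group

Cohen's d = |M₁ − M₂| / SD_pooled = |33.4 − 42.8| / 9.5 = 9.4 / 9.5 = 0.989.
For two independent groups with equal n: n = 2·((z_{α/2} + z_β) / d)².
z_{α/2} + z_β = 1.645 + 0.524 = 2.169.
n = 2 × (2.169 / 0.989)² = 2 × 2.193² = 2 × 4.81 = 9.6.
Round up to the next whole participant.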